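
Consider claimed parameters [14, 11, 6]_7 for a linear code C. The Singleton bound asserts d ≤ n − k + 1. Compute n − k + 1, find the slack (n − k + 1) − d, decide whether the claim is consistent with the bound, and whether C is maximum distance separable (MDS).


Singleton RHS = n − k + 1 = 4, slack = -2, bound violated (no such code; not MDS).

Singleton bound: d ≤ n − k + 1.
Here n = 14, k = 11, so n − k + 1 = 4.
Given d = 6, check d ≤ 4: NO.
Slack = (n − k + 1) − d = -2.
The slack is negative: d = 6 exceeds n − k + 1 = 4 by 2, so the Singleton bound is violated and no linear [14, 11, 6]_7 code can exist. In particular it is not MDS (MDS requires d = n − k + 1 exactly).
Description: the claimed parameters are [14, 11, 6]_7; such a code would be impossible (violates the Singleton bound).


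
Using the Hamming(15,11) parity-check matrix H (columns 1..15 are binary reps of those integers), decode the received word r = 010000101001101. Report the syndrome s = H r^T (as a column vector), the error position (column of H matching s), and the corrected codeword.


s = (0, 0, 1, 0)^T, error position = 2, corrected codeword c = 000000101001101

Compute s = H r^T mod 2 one row at a time:
  s_1 = 0 + 1 + 0 + 0 + 1 + 1 + 0 + 1 = 4 ≡ 0 (mod 2).
  s_2 = 0 + 0 + 0 + 1 + 1 + 1 + 0 + 1 = 4 ≡ 0 (mod 2).
  s_3 = 1 + 0 + 0 + 1 + 0 + 0 + 0 + 1 = 3 ≡ 1 (mod 2).
  s_4 = 0 + 0 + 0 + 1 + 1 + 0 + 1 + 1 = 4 ≡ 0 (mod 2).
s = (0, 0, 1, 0)^T — this equals column 2 of H (binary 0010), so error is at position 2.
Correct: flip bit 2 of r = 010000101001101 to get c = 000000101001101.


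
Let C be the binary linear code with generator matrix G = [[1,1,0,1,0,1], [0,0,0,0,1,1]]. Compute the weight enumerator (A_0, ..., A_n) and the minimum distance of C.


Weight distribution: A_0 = 1, A_2 = 1, A_4 = 2. Minimum distance d = 2.

Enumerate all 2^2 = 4 messages m ∈ F_2^2.
For each, compute codeword c = mG in F_2^6, then tally its weight.
  m = 00 → c = 000000, weight = 0.
  m = 10 → c = 110101, weight = 4.
  m = 01 → c = 000011, weight = 2.
  m = 11 → c = 110110, weight = 4.
Tally weights:
  weight 0: 1 codewords.
  weight 2: 1 codewords.
  weight 4: 2 codewords.
Minimum distance d = smallest w > 0 with A_w > 0 = 2.
Sanity: Σ A_w = 4 = 2^2 = 4 ✓.


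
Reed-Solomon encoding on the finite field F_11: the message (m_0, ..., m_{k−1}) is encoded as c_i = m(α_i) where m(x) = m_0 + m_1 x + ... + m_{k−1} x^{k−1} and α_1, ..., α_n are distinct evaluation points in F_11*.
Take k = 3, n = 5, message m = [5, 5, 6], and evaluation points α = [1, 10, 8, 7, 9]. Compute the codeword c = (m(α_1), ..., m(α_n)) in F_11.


c = [5, 6, 0, 4, 8]

Message polynomial: m(x) = 5 + 5·x + 6·x^2 (mod 11).
For each evaluation point α_i, compute m(α_i) mod 11:
  α_1 = 1: Horner steps 6 → 0 → 5, so m(1) = 5.
  α_2 = 10: Horner steps 6 → 10 → 6, so m(10) = 6.
  α_3 = 8: Horner steps 6 → 9 → 0, so m(8) = 0.
  α_4 = 7: Horner steps 6 → 3 → 4, so m(7) = 4.
  α_5 = 9: Horner steps 6 → 4 → 8, so m(9) = 8.
Codeword c = [5, 6, 0, 4, 8] ∈ F_11^5.


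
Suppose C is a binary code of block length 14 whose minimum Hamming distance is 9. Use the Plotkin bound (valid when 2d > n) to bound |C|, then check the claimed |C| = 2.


Plotkin bound M ≤ 4; given |C| = 2 ≤ bound (satisfied).

Check applicability: 2d = 18, n = 14.
2d − n = 4 > 0, so Plotkin applies.
Compute d/(2d−n) = 9/4 ≈ 2.2500.
⌊d/(2d−n)⌋ = 2.
Plotkin bound: M ≤ 2·2 = 4.
Given |C| = 2, check: satisfied.
This |C| is below the Plotkin bound.


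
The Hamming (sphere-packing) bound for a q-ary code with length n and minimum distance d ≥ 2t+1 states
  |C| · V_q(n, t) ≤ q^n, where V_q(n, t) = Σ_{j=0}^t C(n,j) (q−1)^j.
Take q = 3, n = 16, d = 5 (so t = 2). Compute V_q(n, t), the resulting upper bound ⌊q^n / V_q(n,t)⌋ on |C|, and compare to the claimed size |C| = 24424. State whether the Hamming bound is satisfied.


V_q(n, t) = 513, q^n = 43046721, Hamming bound = 83911, |C| = 24424 ≤ bound (satisfied).

Step 1: Compute V_q(n, t) = Σ_{j=0}^2 C(n, j) (q−1)^j.
  j = 0: C(16,0)·(2)^0 = 1·1 = 1.
  j = 1: C(16,1)·(2)^1 = 16·2 = 32.
  j = 2: C(16,2)·(2)^2 = 120·4 = 480.
  V_q(n, t) = 1 + 32 + 480 = 513.
Step 2: q^n = 3^16 = 43046721.
Step 3: Hamming bound ⌊q^n / V_q(n,t)⌋ = ⌊43046721/513⌋ = 83911.
Step 4: Compare |C| = 24424 to 83911: satisfied.
The claimed |C| lies below the Hamming bound.


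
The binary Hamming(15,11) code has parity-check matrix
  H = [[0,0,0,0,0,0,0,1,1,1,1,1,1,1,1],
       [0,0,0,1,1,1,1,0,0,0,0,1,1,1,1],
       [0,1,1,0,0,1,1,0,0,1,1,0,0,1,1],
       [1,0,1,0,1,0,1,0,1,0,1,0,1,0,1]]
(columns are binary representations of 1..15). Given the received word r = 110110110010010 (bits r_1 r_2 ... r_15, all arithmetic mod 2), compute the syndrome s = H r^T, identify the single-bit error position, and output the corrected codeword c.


s = (1, 0, 0, 0)^T, error position = 8, corrected codeword c = 110110100010010

Compute s = H r^T mod 2 one row at a time:
  s_1 = 1 + 0 + 0 + 1 + 0 + 0 + 1 + 0 = 3 ≡ 1 (mod 2).
  s_2 = 1 + 1 + 0 + 1 + 0 + 0 + 1 + 0 = 4 ≡ 0 (mod 2).
  s_3 = 1 + 0 + 0 + 1 + 0 + 1 + 1 + 0 = 4 ≡ 0 (mod 2).
  s_4 = 1 + 0 + 1 + 1 + 0 + 1 + 0 + 0 = 4 ≡ 0 (mod 2).
s = (1, 0, 0, 0)^T — this equals column 8 of H (binary 1000), so error is at position 8.
Correct: flip bit 8 of r = 110110110010010 to get c = 110110100010010.


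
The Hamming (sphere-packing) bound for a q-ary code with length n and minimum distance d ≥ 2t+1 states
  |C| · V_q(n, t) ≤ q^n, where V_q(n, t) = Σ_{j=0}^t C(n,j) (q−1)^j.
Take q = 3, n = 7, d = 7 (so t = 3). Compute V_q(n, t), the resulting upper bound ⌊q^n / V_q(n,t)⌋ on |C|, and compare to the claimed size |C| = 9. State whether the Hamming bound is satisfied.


V_q(n, t) = 379, q^n = 2187, Hamming bound = 5, |C| = 9 > bound (violated).

Step 1: Compute V_q(n, t) = Σ_{j=0}^3 C(n, j) (q−1)^j.
  j = 0: C(7,0)·(2)^0 = 1·1 = 1.
  j = 1: C(7,1)·(2)^1 = 7·2 = 14.
  j = 2: C(7,2)·(2)^2 = 21·4 = 84.
  j = 3: C(7,3)·(2)^3 = 35·8 = 280.
  V_q(n, t) = 1 + 14 + 84 + 280 = 379.
Step 2: q^n = 3^7 = 2187.
Step 3: Hamming bound ⌊q^n / V_q(n,t)⌋ = ⌊2187/379⌋ = 5.
Step 4: Compare |C| = 9 to 5: violated.
The claimed |C| lies above the Hamming bound, so no 3-ary code of length 7 with d ≥ 7 can have 9 codewords.


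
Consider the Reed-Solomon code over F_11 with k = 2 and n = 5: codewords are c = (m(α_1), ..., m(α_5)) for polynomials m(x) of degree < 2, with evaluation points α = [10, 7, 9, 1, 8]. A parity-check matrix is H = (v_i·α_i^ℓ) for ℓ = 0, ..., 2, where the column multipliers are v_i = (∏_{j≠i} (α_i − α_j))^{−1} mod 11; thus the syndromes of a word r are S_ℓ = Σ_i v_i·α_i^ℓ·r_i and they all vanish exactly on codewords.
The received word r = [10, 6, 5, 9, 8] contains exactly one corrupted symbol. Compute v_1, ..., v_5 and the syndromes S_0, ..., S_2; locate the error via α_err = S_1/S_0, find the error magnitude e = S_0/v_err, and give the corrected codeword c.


S = (10, 3, 2), error at position 5, error magnitude e = 8, c = [10, 6, 5, 9, 0].

Step 1: column multipliers v_i = (∏_{j≠i}(α_i − α_j))^{−1} mod 11.
  i = 1 (α = 10): (10−7)(10−9)(10−1)(10−8) = 3·1·9·2 = 54 ≡ 10, so v_1 = 10^{−1} = 10 (mod 11).
  i = 2 (α = 7): (7−10)(7−9)(7−1)(7−8) = (−3)·(−2)·6·(−1) = −36 ≡ 8, so v_2 = 8^{−1} = 7 (mod 11).
  i = 3 (α = 9): (9−10)(9−7)(9−1)(9−8) = (−1)·2·8·1 = −16 ≡ 6, so v_3 = 6^{−1} = 2 (mod 11).
  i = 4 (α = 1): (1−10)(1−7)(1−9)(1−8) = (−9)·(−6)·(−8)·(−7) = 3024 ≡ 10, so v_4 = 10^{−1} = 10 (mod 11).
  i = 5 (α = 8): (8−10)(8−7)(8−9)(8−1) = (−2)·1·(−1)·7 = 14 ≡ 3, so v_5 = 3^{−1} = 4 (mod 11).
  v = [10, 7, 2, 10, 4].
Step 2: syndromes of r = [10, 6, 5, 9, 8] (all sums mod 11).
  S_0 = Σ v_i r_i = 10·10 + 7·6 + 2·5 + 10·9 + 4·8 = 274 ≡ 10.
  S_1 = Σ v_i α_i r_i = 10·10·10 + 7·7·6 + 2·9·5 + 10·1·9 + 4·8·8 = 1730 ≡ 3.
  α_i^2 mod 11 = [1, 5, 4, 1, 9].
  S_2 = Σ v_i α_i^2 r_i = 10·1·10 + 7·5·6 + 2·4·5 + 10·1·9 + 4·9·8 = 728 ≡ 2.
  S = (10, 3, 2) ≠ 0, so r is not a codeword (an error is present).
Step 3: locate the error. For a single error e at position i, S_ℓ = v_i·e·α_i^ℓ, so α_err = S_1/S_0.
  S_0^{−1} = 10^{−1} = 10 (mod 11), so α_err = 3·10 = 30 ≡ 8 = α_5. Error position i = 5.
  Consistency check: S_2/S_1 = 2·4 = 8 ≡ 8 = α_err ✓ (single-error assumption holds).
Step 4: error magnitude e = S_0/v_5 = S_0·∏_{j≠5}(α_5 − α_j) = 10·3 = 30 ≡ 8 (mod 11).
Step 5: correct position 5: c_5 = r_5 − e = 8 − 8 ≡ 0 (mod 11). Hence c = [10, 6, 5, 9, 0].
  Check: interpolating c through the α_i gives m(x) = 4 + 5·x (degree < 2) with m(α_i) = c_i for every i, so c is indeed a codeword.


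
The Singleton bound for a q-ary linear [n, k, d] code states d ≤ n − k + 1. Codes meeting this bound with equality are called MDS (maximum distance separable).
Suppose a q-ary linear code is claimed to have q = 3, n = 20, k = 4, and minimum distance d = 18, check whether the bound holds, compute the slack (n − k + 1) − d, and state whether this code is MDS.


Singleton RHS = n − k + 1 = 17, slack = -1, bound violated (no such code; not MDS).

Singleton bound: d ≤ n − k + 1.
Here n = 20, k = 4, so n − k + 1 = 17.
Given d = 18, check d ≤ 17: NO.
Slack = (n − k + 1) − d = -1.
The slack is negative: d = 18 exceeds n − k + 1 = 17 by 1, so the Singleton bound is violated and no linear [20, 4, 18]_3 code can exist. In particular it is not MDS (MDS requires d = n − k + 1 exactly).
Description: the claimed parameters are [20, 4, 18]_3; such a code would be impossible (violates the Singleton bound).


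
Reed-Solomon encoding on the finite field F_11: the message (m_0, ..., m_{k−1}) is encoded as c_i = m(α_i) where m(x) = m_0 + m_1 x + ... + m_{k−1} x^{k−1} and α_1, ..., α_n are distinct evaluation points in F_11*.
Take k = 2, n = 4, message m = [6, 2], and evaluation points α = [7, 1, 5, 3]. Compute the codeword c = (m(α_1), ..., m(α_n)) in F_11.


c = [9, 8, 5, 1]

Message polynomial: m(x) = 6 + 2·x (mod 11).
For each evaluation point α_i, compute m(α_i) mod 11:
  α_1 = 7: Horner steps 2 → 9, so m(7) = 9.
  α_2 = 1: Horner steps 2 → 8, so m(1) = 8.
  α_3 = 5: Horner steps 2 → 5, so m(5) = 5.
  α_4 = 3: Horner steps 2 → 1, so m(3) = 1.
Codeword c = [9, 8, 5, 1] ∈ F_11^4.


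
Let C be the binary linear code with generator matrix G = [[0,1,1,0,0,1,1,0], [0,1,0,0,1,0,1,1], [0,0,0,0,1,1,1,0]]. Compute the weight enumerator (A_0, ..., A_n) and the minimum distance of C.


Weight distribution: A_0 = 1, A_3 = 4, A_4 = 3. Minimum distance d = 3.

Enumerate all 2^3 = 8 messages m ∈ F_2^3.
For each, compute codeword c = mG in F_2^8, then tally its weight.
  m = 000 → c = 00000000, weight = 0.
  m = 100 → c = 01100110, weight = 4.
  m = 010 → c = 01001011, weight = 4.
  m = 110 → c = 00101101, weight = 4.
  m = 001 → c = 00001110, weight = 3.
  m = 101 → c = 01101000, weight = 3.
  m = 011 → c = 01000101, weight = 3.
  m = 111 → c = 00100011, weight = 3.
Tally weights:
  weight 0: 1 codewords.
  weight 3: 4 codewords.
  weight 4: 3 codewords.
Minimum distance d = smallest w > 0 with A_w > 0 = 3.
Sanity: Σ A_w = 8 = 2^3 = 8 ✓.


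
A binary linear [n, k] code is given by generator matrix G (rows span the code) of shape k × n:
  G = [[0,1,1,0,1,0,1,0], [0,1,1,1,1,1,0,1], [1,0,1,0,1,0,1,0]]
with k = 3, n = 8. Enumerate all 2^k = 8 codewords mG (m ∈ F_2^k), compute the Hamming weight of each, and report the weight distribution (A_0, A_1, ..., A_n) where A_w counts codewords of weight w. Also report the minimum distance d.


Weight distribution: A_0 = 1, A_2 = 1, A_4 = 3, A_6 = 3. Minimum distance d = 2.

Enumerate all 2^3 = 8 messages m ∈ F_2^3.
For each, compute codeword c = mG in F_2^8, then tally its weight.
  m = 000 → c = 00000000, weight = 0.
  m = 100 → c = 01101010, weight = 4.
  m = 010 → c = 01111101, weight = 6.
  m = 110 → c = 00010111, weight = 4.
  m = 001 → c = 10101010, weight = 4.
  m = 101 → c = 11000000, weight = 2.
  m = 011 → c = 11010111, weight = 6.
  m = 111 → c = 10111101, weight = 6.
Tally weights:
  weight 0: 1 codewords.
  weight 2: 1 codewords.
  weight 4: 3 codewords.
  weight 6: 3 codewords.
Minimum distance d = smallest w > 0 with A_w > 0 = 2.
Sanity: Σ A_w = 8 = 2^3 = 8 ✓.


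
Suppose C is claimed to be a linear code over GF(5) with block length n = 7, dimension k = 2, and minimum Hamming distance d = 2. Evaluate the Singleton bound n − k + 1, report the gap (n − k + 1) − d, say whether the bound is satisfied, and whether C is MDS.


Singleton RHS = n − k + 1 = 6, slack = 4, bound satisfied, not MDS.

Singleton bound: d ≤ n − k + 1.
Here n = 7, k = 2, so n − k + 1 = 6.
Given d = 2, check d ≤ 6: YES.
Slack = (n − k + 1) − d = 4.
The code is NOT MDS (slack = 4 > 0).
Description: the claimed parameters are [7, 2, 2]_5; such a code would be non-MDS.


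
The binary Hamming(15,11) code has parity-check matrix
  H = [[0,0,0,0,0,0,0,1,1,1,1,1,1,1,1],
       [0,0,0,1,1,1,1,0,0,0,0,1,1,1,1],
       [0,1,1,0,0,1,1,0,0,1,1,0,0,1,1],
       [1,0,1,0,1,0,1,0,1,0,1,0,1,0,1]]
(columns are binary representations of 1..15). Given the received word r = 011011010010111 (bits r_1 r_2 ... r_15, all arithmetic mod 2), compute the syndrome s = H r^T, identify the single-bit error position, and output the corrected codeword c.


s = (1, 1, 0, 1)^T, error position = 13, corrected codeword c = 011011010010011

Compute s = H r^T mod 2 one row at a time:
  s_1 = 1 + 0 + 0 + 1 + 0 + 1 + 1 + 1 = 5 ≡ 1 (mod 2).
  s_2 = 0 + 1 + 1 + 0 + 0 + 1 + 1 + 1 = 5 ≡ 1 (mod 2).
  s_3 = 1 + 1 + 1 + 0 + 0 + 1 + 1 + 1 = 6 ≡ 0 (mod 2).
  s_4 = 0 + 1 + 1 + 0 + 0 + 1 + 1 + 1 = 5 ≡ 1 (mod 2).
s = (1, 1, 0, 1)^T — this equals column 13 of H (binary 1101), so error is at position 13.
Correct: flip bit 13 of r = 011011010010111 to get c = 011011010010011.


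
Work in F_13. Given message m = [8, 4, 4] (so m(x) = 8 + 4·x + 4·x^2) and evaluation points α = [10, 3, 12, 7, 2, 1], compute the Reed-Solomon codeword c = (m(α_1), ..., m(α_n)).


c = [6, 4, 8, 11, 6, 3]

Message polynomial: m(x) = 8 + 4·x + 4·x^2 (mod 13).
For each evaluation point α_i, compute m(α_i) mod 13:
  α_1 = 10: Horner steps 4 → 5 → 6, so m(10) = 6.
  α_2 = 3: Horner steps 4 → 3 → 4, so m(3) = 4.
  α_3 = 12: Horner steps 4 → 0 → 8, so m(12) = 8.
  α_4 = 7: Horner steps 4 → 6 → 11, so m(7) = 11.
  α_5 = 2: Horner steps 4 → 12 → 6, so m(2) = 6.
  α_6 = 1: Horner steps 4 → 8 → 3, so m(1) = 3.
Codeword c = [6, 4, 8, 11, 6, 3] ∈ F_13^6.


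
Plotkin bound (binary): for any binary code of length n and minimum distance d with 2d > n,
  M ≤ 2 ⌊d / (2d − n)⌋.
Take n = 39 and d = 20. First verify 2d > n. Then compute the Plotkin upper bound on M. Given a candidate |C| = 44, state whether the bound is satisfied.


Plotkin bound M ≤ 40; given |C| = 44 > bound (violated).

Check applicability: 2d = 40, n = 39.
2d − n = 1 > 0, so Plotkin applies.
Compute d/(2d−n) = 20/1 ≈ 20.0000.
⌊d/(2d−n)⌋ = 20.
Plotkin bound: M ≤ 2·20 = 40.
Given |C| = 44, check: VIOLATED.
This |C| is above the Plotkin bound, so no binary code with n = 39, d = 20 and 44 codewords exists.


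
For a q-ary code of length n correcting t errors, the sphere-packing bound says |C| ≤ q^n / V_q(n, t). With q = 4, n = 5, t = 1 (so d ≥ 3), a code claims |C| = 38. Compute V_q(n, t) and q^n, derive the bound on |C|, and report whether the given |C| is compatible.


V_q(n, t) = 16, q^n = 1024, Hamming bound = 64, |C| = 38 ≤ bound (satisfied).

Step 1: Compute V_q(n, t) = Σ_{j=0}^1 C(n, j) (q−1)^j.
  j = 0: C(5,0)·(3)^0 = 1·1 = 1.
  j = 1: C(5,1)·(3)^1 = 5·3 = 15.
  V_q(n, t) = 1 + 15 = 16.
Step 2: q^n = 4^5 = 1024.
Step 3: Hamming bound ⌊q^n / V_q(n,t)⌋ = ⌊1024/16⌋ = 64.
Step 4: Compare |C| = 38 to 64: satisfied.
The claimed |C| lies below the Hamming bound.


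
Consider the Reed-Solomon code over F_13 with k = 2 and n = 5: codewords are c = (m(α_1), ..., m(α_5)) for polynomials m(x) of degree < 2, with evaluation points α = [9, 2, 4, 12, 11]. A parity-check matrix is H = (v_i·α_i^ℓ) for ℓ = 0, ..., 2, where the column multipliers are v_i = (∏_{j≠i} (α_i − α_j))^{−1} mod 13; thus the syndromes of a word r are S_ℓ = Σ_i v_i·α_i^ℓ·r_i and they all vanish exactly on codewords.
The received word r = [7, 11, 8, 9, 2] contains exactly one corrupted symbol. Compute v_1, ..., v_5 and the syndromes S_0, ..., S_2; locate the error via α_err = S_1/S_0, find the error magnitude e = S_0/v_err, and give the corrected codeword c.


S = (6, 1, 11), error at position 5, error magnitude e = 11, c = [7, 11, 8, 9, 4].

Step 1: column multipliers v_i = (∏_{j≠i}(α_i − α_j))^{−1} mod 13.
  i = 1 (α = 9): (9−2)(9−4)(9−12)(9−11) = 7·5·(−3)·(−2) = 210 ≡ 2, so v_1 = 2^{−1} = 7 (mod 13).
  i = 2 (α = 2): (2−9)(2−4)(2−12)(2−11) = (−7)·(−2)·(−10)·(−9) = 1260 ≡ 12, so v_2 = 12^{−1} = 12 (mod 13).
  i = 3 (α = 4): (4−9)(4−2)(4−12)(4−11) = (−5)·2·(−8)·(−7) = −560 ≡ 12, so v_3 = 12^{−1} = 12 (mod 13).
  i = 4 (α = 12): (12−9)(12−2)(12−4)(12−11) = 3·10·8·1 = 240 ≡ 6, so v_4 = 6^{−1} = 11 (mod 13).
  i = 5 (α = 11): (11−9)(11−2)(11−4)(11−12) = 2·9·7·(−1) = −126 ≡ 4, so v_5 = 4^{−1} = 10 (mod 13).
  v = [7, 12, 12, 11, 10].
Step 2: syndromes of r = [7, 11, 8, 9, 2] (all sums mod 13).
  S_0 = Σ v_i r_i = 7·7 + 12·11 + 12·8 + 11·9 + 10·2 = 396 ≡ 6.
  S_1 = Σ v_i α_i r_i = 7·9·7 + 12·2·11 + 12·4·8 + 11·12·9 + 10·11·2 = 2497 ≡ 1.
  α_i^2 mod 13 = [3, 4, 3, 1, 4].
  S_2 = Σ v_i α_i^2 r_i = 7·3·7 + 12·4·11 + 12·3·8 + 11·1·9 + 10·4·2 = 1142 ≡ 11.
  S = (6, 1, 11) ≠ 0, so r is not a codeword (an error is present).
Step 3: locate the error. For a single error e at position i, S_ℓ = v_i·e·α_i^ℓ, so α_err = S_1/S_0.
  S_0^{−1} = 6^{−1} = 11 (mod 13), so α_err = 1·11 = 11 ≡ 11 = α_5. Error position i = 5.
  Consistency check: S_2/S_1 = 11·1 = 11 ≡ 11 = α_err ✓ (single-error assumption holds).
Step 4: error magnitude e = S_0/v_5 = S_0·∏_{j≠5}(α_5 − α_j) = 6·4 = 24 ≡ 11 (mod 13).
Step 5: correct position 5: c_5 = r_5 − e = 2 − 11 ≡ 4 (mod 13). Hence c = [7, 11, 8, 9, 4].
  Check: interpolating c through the α_i gives m(x) = 1 + 5·x (degree < 2) with m(α_i) = c_i for every i, so c is indeed a codeword.


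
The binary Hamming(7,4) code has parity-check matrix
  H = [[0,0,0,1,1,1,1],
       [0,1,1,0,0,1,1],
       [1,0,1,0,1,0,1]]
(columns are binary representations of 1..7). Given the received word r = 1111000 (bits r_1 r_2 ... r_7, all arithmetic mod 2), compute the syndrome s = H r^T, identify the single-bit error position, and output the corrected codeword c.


s = (1, 0, 0)^T, error position = 4, corrected codeword c = 1110000

Compute s = H r^T mod 2 one row at a time:
  s_1 = 1 + 0 + 0 + 0 = 1 ≡ 1 (mod 2).
  s_2 = 1 + 1 + 0 + 0 = 2 ≡ 0 (mod 2).
  s_3 = 1 + 1 + 0 + 0 = 2 ≡ 0 (mod 2).
s = (1, 0, 0)^T — this equals column 4 of H (binary 100), so error is at position 4.
Correct: flip bit 4 of r = 1111000 to get c = 1110000.


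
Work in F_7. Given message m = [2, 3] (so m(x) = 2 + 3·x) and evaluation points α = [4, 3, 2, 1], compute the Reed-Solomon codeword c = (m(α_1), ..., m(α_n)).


c = [0, 4, 1, 5]

Message polynomial: m(x) = 2 + 3·x (mod 7).
For each evaluation point α_i, compute m(α_i) mod 7:
  α_1 = 4: Horner steps 3 → 0, so m(4) = 0.
  α_2 = 3: Horner steps 3 → 4, so m(3) = 4.
  α_3 = 2: Horner steps 3 → 1, so m(2) = 1.
  α_4 = 1: Horner steps 3 → 5, so m(1) = 5.
Codeword c = [0, 4, 1, 5] ∈ F_7^4.


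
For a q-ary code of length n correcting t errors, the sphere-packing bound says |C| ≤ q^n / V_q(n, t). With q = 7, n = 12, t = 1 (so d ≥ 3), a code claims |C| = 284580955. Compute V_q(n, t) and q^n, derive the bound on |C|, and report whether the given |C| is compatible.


V_q(n, t) = 73, q^n = 13841287201, Hamming bound = 189606673, |C| = 284580955 > bound (violated).

Step 1: Compute V_q(n, t) = Σ_{j=0}^1 C(n, j) (q−1)^j.
  j = 0: C(12,0)·(6)^0 = 1·1 = 1.
  j = 1: C(12,1)·(6)^1 = 12·6 = 72.
  V_q(n, t) = 1 + 72 = 73.
Step 2: q^n = 7^12 = 13841287201.
Step 3: Hamming bound ⌊q^n / V_q(n,t)⌋ = ⌊13841287201/73⌋ = 189606673.
Step 4: Compare |C| = 284580955 to 189606673: violated.
The claimed |C| lies above the Hamming bound, so no 7-ary code of length 12 with d ≥ 3 can have 284580955 codewords.


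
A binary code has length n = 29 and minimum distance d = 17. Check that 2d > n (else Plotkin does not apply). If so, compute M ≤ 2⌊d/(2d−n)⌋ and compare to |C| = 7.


Plotkin bound M ≤ 6; given |C| = 7 > bound (violated).

Check applicability: 2d = 34, n = 29.
2d − n = 5 > 0, so Plotkin applies.
Compute d/(2d−n) = 17/5 ≈ 3.4000.
⌊d/(2d−n)⌋ = 3.
Plotkin bound: M ≤ 2·3 = 6.
Given |C| = 7, check: VIOLATED.
This |C| is above the Plotkin bound, so no binary code with n = 29, d = 17 and 7 codewords exists.


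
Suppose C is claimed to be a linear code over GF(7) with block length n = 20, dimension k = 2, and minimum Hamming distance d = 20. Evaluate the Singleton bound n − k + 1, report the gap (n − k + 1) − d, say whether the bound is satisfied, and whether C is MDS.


Singleton RHS = n − k + 1 = 19, slack = -1, bound violated (no such code; not MDS).

Singleton bound: d ≤ n − k + 1.
Here n = 20, k = 2, so n − k + 1 = 19.
Given d = 20, check d ≤ 19: NO.
Slack = (n − k + 1) − d = -1.
The slack is negative: d = 20 exceeds n − k + 1 = 19 by 1, so the Singleton bound is violated and no linear [20, 2, 20]_7 code can exist. In particular it is not MDS (MDS requires d = n − k + 1 exactly).
Description: the claimed parameters are [20, 2, 20]_7; such a code would be impossible (violates the Singleton bound).


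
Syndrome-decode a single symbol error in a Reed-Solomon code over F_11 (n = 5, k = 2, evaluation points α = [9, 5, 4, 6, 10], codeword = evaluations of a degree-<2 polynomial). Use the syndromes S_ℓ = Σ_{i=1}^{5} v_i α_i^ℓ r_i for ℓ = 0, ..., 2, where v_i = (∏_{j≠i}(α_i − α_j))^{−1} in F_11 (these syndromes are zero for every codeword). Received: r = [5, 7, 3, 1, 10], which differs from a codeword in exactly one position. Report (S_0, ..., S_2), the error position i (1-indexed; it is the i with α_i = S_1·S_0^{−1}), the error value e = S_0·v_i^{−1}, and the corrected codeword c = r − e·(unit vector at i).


S = (9, 3, 1), error at position 3, error magnitude e = 1, c = [5, 7, 2, 1, 10].

Step 1: column multipliers v_i = (∏_{j≠i}(α_i − α_j))^{−1} mod 11.
  i = 1 (α = 9): (9−5)(9−4)(9−6)(9−10) = 4·5·3·(−1) = −60 ≡ 6, so v_1 = 6^{−1} = 2 (mod 11).
  i = 2 (α = 5): (5−9)(5−4)(5−6)(5−10) = (−4)·1·(−1)·(−5) = −20 ≡ 2, so v_2 = 2^{−1} = 6 (mod 11).
  i = 3 (α = 4): (4−9)(4−5)(4−6)(4−10) = (−5)·(−1)·(−2)·(−6) = 60 ≡ 5, so v_3 = 5^{−1} = 9 (mod 11).
  i = 4 (α = 6): (6−9)(6−5)(6−4)(6−10) = (−3)·1·2·(−4) = 24 ≡ 2, so v_4 = 2^{−1} = 6 (mod 11).
  i = 5 (α = 10): (10−9)(10−5)(10−4)(10−6) = 1·5·6·4 = 120 ≡ 10, so v_5 = 10^{−1} = 10 (mod 11).
  v = [2, 6, 9, 6, 10].
Step 2: syndromes of r = [5, 7, 3, 1, 10] (all sums mod 11).
  S_0 = Σ v_i r_i = 2·5 + 6·7 + 9·3 + 6·1 + 10·10 = 185 ≡ 9.
  S_1 = Σ v_i α_i r_i = 2·9·5 + 6·5·7 + 9·4·3 + 6·6·1 + 10·10·10 = 1444 ≡ 3.
  α_i^2 mod 11 = [4, 3, 5, 3, 1].
  S_2 = Σ v_i α_i^2 r_i = 2·4·5 + 6·3·7 + 9·5·3 + 6·3·1 + 10·1·10 = 419 ≡ 1.
  S = (9, 3, 1) ≠ 0, so r is not a codeword (an error is present).
Step 3: locate the error. For a single error e at position i, S_ℓ = v_i·e·α_i^ℓ, so α_err = S_1/S_0.
  S_0^{−1} = 9^{−1} = 5 (mod 11), so α_err = 3·5 = 15 ≡ 4 = α_3. Error position i = 3.
  Consistency check: S_2/S_1 = 1·4 = 4 ≡ 4 = α_err ✓ (single-error assumption holds).
Step 4: error magnitude e = S_0/v_3 = S_0·∏_{j≠3}(α_3 − α_j) = 9·5 = 45 ≡ 1 (mod 11).
Step 5: correct position 3: c_3 = r_3 − e = 3 − 1 ≡ 2 (mod 11). Hence c = [5, 7, 2, 1, 10].
  Check: interpolating c through the α_i gives m(x) = 4 + 5·x (degree < 2) with m(α_i) = c_i for every i, so c is indeed a codeword.


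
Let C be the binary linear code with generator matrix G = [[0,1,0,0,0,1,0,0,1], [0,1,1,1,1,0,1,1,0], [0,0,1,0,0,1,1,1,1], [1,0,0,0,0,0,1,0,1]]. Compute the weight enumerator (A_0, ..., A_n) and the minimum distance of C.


Weight distribution: A_0 = 1, A_2 = 1, A_3 = 2, A_4 = 3, A_5 = 4, A_6 = 3, A_7 = 2. Minimum distance d = 2.

Enumerate all 2^4 = 16 messages m ∈ F_2^4.
For each, compute codeword c = mG in F_2^9, then tally its weight.
  m = 0000 → c = 000000000, weight = 0.
  m = 1000 → c = 010001001, weight = 3.
  m = 0100 → c = 011110110, weight = 6.
  m = 1100 → c = 001111111, weight = 7.
  m = 0010 → c = 001001111, weight = 5.
  m = 1010 → c = 011000110, weight = 4.
  m = 0110 → c = 010111001, weight = 5.
  m = 1110 → c = 000110000, weight = 2.
  m = 0001 → c = 100000101, weight = 3.
  m = 1001 → c = 110001100, weight = 4.
  m = 0101 → c = 111110011, weight = 7.
  m = 1101 → c = 101111010, weight = 6.
  m = 0011 → c = 101001010, weight = 4.
  m = 1011 → c = 111000011, weight = 5.
  m = 0111 → c = 110111100, weight = 6.
  m = 1111 → c = 100110101, weight = 5.
Tally weights:
  weight 0: 1 codewords.
  weight 2: 1 codewords.
  weight 3: 2 codewords.
  weight 4: 3 codewords.
  weight 5: 4 codewords.
  weight 6: 3 codewords.
  weight 7: 2 codewords.
Minimum distance d = smallest w > 0 with A_w > 0 = 2.
Sanity: Σ A_w = 16 = 2^4 = 16 ✓.


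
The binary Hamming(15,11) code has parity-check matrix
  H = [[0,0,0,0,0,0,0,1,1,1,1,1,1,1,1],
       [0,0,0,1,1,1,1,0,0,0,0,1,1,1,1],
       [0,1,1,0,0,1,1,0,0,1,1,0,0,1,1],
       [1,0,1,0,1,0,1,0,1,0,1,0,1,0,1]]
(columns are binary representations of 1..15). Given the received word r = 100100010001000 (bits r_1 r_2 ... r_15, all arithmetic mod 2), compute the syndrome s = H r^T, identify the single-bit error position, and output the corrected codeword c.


s = (0, 0, 0, 1)^T, error position = 1, corrected codeword c = 000100010001000

Compute s = H r^T mod 2 one row at a time:
  s_1 = 1 + 0 + 0 + 0 + 1 + 0 + 0 + 0 = 2 ≡ 0 (mod 2).
  s_2 = 1 + 0 + 0 + 0 + 1 + 0 + 0 + 0 = 2 ≡ 0 (mod 2).
  s_3 = 0 + 0 + 0 + 0 + 0 + 0 + 0 + 0 = 0 ≡ 0 (mod 2).
  s_4 = 1 + 0 + 0 + 0 + 0 + 0 + 0 + 0 = 1 ≡ 1 (mod 2).
s = (0, 0, 0, 1)^T — this equals column 1 of H (binary 0001), so error is at position 1.
Correct: flip bit 1 of r = 100100010001000 to get c = 000100010001000.


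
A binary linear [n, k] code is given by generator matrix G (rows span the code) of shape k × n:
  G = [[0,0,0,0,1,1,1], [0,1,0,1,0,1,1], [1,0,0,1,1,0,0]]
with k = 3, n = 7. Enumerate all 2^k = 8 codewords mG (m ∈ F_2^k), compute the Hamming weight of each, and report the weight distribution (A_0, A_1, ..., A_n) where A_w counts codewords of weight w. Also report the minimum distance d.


Weight distribution: A_0 = 1, A_2 = 1, A_3 = 3, A_4 = 2, A_5 = 1. Minimum distance d = 2.

Enumerate all 2^3 = 8 messages m ∈ F_2^3.
For each, compute codeword c = mG in F_2^7, then tally its weight.
  m = 000 → c = 0000000, weight = 0.
  m = 100 → c = 0000111, weight = 3.
  m = 010 → c = 0101011, weight = 4.
  m = 110 → c = 0101100, weight = 3.
  m = 001 → c = 1001100, weight = 3.
  m = 101 → c = 1001011, weight = 4.
  m = 011 → c = 1100111, weight = 5.
  m = 111 → c = 1100000, weight = 2.
Tally weights:
  weight 0: 1 codewords.
  weight 2: 1 codewords.
  weight 3: 3 codewords.
  weight 4: 2 codewords.
  weight 5: 1 codewords.
Minimum distance d = smallest w > 0 with A_w > 0 = 2.
Sanity: Σ A_w = 8 = 2^3 = 8 ✓.


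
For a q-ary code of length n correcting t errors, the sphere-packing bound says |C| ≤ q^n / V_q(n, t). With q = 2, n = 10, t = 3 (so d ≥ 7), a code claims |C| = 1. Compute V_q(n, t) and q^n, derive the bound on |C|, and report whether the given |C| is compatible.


V_q(n, t) = 176, q^n = 1024, Hamming bound = 5, |C| = 1 ≤ bound (satisfied).

Step 1: Compute V_q(n, t) = Σ_{j=0}^3 C(n, j) (q−1)^j.
  j = 0: C(10,0)·(1)^0 = 1·1 = 1.
  j = 1: C(10,1)·(1)^1 = 10·1 = 10.
  j = 2: C(10,2)·(1)^2 = 45·1 = 45.
  j = 3: C(10,3)·(1)^3 = 120·1 = 120.
  V_q(n, t) = 1 + 10 + 45 + 120 = 176.
Step 2: q^n = 2^10 = 1024.
Step 3: Hamming bound ⌊q^n / V_q(n,t)⌋ = ⌊1024/176⌋ = 5.
Step 4: Compare |C| = 1 to 5: satisfied.
The claimed |C| lies below the Hamming bound.


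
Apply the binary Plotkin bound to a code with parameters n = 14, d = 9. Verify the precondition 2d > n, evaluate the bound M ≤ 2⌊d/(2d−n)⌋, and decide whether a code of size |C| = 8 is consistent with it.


Plotkin bound M ≤ 4; given |C| = 8 > bound (violated).

Check applicability: 2d = 18, n = 14.
2d − n = 4 > 0, so Plotkin applies.
Compute d/(2d−n) = 9/4 ≈ 2.2500.
⌊d/(2d−n)⌋ = 2.
Plotkin bound: M ≤ 2·2 = 4.
Given |C| = 8, check: VIOLATED.
This |C| is above the Plotkin bound, so no binary code with n = 14, d = 9 and 8 codewords exists.


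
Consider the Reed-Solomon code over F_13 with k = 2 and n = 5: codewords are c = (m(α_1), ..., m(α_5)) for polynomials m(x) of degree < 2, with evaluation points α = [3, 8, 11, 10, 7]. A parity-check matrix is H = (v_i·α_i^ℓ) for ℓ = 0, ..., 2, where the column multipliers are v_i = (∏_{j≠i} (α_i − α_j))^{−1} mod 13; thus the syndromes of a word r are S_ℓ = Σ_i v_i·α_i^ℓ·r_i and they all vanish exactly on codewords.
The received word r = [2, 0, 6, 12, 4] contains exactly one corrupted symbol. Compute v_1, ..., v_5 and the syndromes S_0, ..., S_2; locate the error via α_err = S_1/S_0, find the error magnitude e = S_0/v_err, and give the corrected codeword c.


S = (7, 4, 6), error at position 2, error magnitude e = 2, c = [2, 11, 6, 12, 4].

Step 1: column multipliers v_i = (∏_{j≠i}(α_i − α_j))^{−1} mod 13.
  i = 1 (α = 3): (3−8)(3−11)(3−10)(3−7) = (−5)·(−8)·(−7)·(−4) = 1120 ≡ 2, so v_1 = 2^{−1} = 7 (mod 13).
  i = 2 (α = 8): (8−3)(8−11)(8−10)(8−7) = 5·(−3)·(−2)·1 = 30 ≡ 4, so v_2 = 4^{−1} = 10 (mod 13).
  i = 3 (α = 11): (11−3)(11−8)(11−10)(11−7) = 8·3·1·4 = 96 ≡ 5, so v_3 = 5^{−1} = 8 (mod 13).
  i = 4 (α = 10): (10−3)(10−8)(10−11)(10−7) = 7·2·(−1)·3 = −42 ≡ 10, so v_4 = 10^{−1} = 4 (mod 13).
  i = 5 (α = 7): (7−3)(7−8)(7−11)(7−10) = 4·(−1)·(−4)·(−3) = −48 ≡ 4, so v_5 = 4^{−1} = 10 (mod 13).
  v = [7, 10, 8, 4, 10].
Step 2: syndromes of r = [2, 0, 6, 12, 4] (all sums mod 13).
  S_0 = Σ v_i r_i = 7·2 + 10·0 + 8·6 + 4·12 + 10·4 = 150 ≡ 7.
  S_1 = Σ v_i α_i r_i = 7·3·2 + 10·8·0 + 8·11·6 + 4·10·12 + 10·7·4 = 1330 ≡ 4.
  α_i^2 mod 13 = [9, 12, 4, 9, 10].
  S_2 = Σ v_i α_i^2 r_i = 7·9·2 + 10·12·0 + 8·4·6 + 4·9·12 + 10·10·4 = 1150 ≡ 6.
  S = (7, 4, 6) ≠ 0, so r is not a codeword (an error is present).
Step 3: locate the error. For a single error e at position i, S_ℓ = v_i·e·α_i^ℓ, so α_err = S_1/S_0.
  S_0^{−1} = 7^{−1} = 2 (mod 13), so α_err = 4·2 = 8 ≡ 8 = α_2. Error position i = 2.
  Consistency check: S_2/S_1 = 6·10 = 60 ≡ 8 = α_err ✓ (single-error assumption holds).
Step 4: error magnitude e = S_0/v_2 = S_0·∏_{j≠2}(α_2 − α_j) = 7·4 = 28 ≡ 2 (mod 13).
Step 5: correct position 2: c_2 = r_2 − e = 0 − 2 ≡ 11 (mod 13). Hence c = [2, 11, 6, 12, 4].
  Check: interpolating c through the α_i gives m(x) = 7 + 7·x (degree < 2) with m(α_i) = c_i for every i, so c is indeed a codeword.


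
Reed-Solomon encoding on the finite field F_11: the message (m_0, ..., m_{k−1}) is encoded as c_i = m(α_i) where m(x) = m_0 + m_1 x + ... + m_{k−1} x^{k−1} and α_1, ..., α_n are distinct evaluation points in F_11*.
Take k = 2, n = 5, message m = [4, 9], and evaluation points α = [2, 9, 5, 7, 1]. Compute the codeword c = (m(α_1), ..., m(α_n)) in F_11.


c = [0, 8, 5, 1, 2]

Message polynomial: m(x) = 4 + 9·x (mod 11).
For each evaluation point α_i, compute m(α_i) mod 11:
  α_1 = 2: Horner steps 9 → 0, so m(2) = 0.
  α_2 = 9: Horner steps 9 → 8, so m(9) = 8.
  α_3 = 5: Horner steps 9 → 5, so m(5) = 5.
  α_4 = 7: Horner steps 9 → 1, so m(7) = 1.
  α_5 = 1: Horner steps 9 → 2, so m(1) = 2.
Codeword c = [0, 8, 5, 1, 2] ∈ F_11^5.


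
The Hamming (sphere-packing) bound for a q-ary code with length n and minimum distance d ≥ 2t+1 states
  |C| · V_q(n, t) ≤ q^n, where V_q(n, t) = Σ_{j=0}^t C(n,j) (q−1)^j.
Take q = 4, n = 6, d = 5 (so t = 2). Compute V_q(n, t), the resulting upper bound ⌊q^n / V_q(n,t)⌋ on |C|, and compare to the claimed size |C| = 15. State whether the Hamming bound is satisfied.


V_q(n, t) = 154, q^n = 4096, Hamming bound = 26, |C| = 15 ≤ bound (satisfied).

Step 1: Compute V_q(n, t) = Σ_{j=0}^2 C(n, j) (q−1)^j.
  j = 0: C(6,0)·(3)^0 = 1·1 = 1.
  j = 1: C(6,1)·(3)^1 = 6·3 = 18.
  j = 2: C(6,2)·(3)^2 = 15·9 = 135.
  V_q(n, t) = 1 + 18 + 135 = 154.
Step 2: q^n = 4^6 = 4096.
Step 3: Hamming bound ⌊q^n / V_q(n,t)⌋ = ⌊4096/154⌋ = 26.
Step 4: Compare |C| = 15 to 26: satisfied.
The claimed |C| lies below the Hamming bound.


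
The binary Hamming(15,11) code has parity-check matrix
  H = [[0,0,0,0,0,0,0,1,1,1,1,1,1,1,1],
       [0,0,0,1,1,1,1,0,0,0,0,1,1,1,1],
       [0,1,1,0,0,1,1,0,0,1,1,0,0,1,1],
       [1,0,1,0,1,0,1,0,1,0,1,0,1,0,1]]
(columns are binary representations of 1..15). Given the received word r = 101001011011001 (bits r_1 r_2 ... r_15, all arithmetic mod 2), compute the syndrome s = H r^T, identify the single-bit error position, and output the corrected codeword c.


s = (1, 1, 0, 1)^T, error position = 13, corrected codeword c = 101001011011101

Compute s = H r^T mod 2 one row at a time:
  s_1 = 1 + 1 + 0 + 1 + 1 + 0 + 0 + 1 = 5 ≡ 1 (mod 2).
  s_2 = 0 + 0 + 1 + 0 + 1 + 0 + 0 + 1 = 3 ≡ 1 (mod 2).
  s_3 = 0 + 1 + 1 + 0 + 0 + 1 + 0 + 1 = 4 ≡ 0 (mod 2).
  s_4 = 1 + 1 + 0 + 0 + 1 + 1 + 0 + 1 = 5 ≡ 1 (mod 2).
s = (1, 1, 0, 1)^T — this equals column 13 of H (binary 1101), so error is at position 13.
Correct: flip bit 13 of r = 101001011011001 to get c = 101001011011101.


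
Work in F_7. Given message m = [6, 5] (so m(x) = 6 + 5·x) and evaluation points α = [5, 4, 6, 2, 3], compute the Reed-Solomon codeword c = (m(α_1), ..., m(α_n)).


c = [3, 5, 1, 2, 0]

Message polynomial: m(x) = 6 + 5·x (mod 7).
For each evaluation point α_i, compute m(α_i) mod 7:
  α_1 = 5: Horner steps 5 → 3, so m(5) = 3.
  α_2 = 4: Horner steps 5 → 5, so m(4) = 5.
  α_3 = 6: Horner steps 5 → 1, so m(6) = 1.
  α_4 = 2: Horner steps 5 → 2, so m(2) = 2.
  α_5 = 3: Horner steps 5 → 0, so m(3) = 0.
Codeword c = [3, 5, 1, 2, 0] ∈ F_7^5.


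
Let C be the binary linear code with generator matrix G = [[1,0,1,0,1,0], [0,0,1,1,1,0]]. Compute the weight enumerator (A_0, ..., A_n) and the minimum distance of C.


Weight distribution: A_0 = 1, A_2 = 1, A_3 = 2. Minimum distance d = 2.

Enumerate all 2^2 = 4 messages m ∈ F_2^2.
For each, compute codeword c = mG in F_2^6, then tally its weight.
  m = 00 → c = 000000, weight = 0.
  m = 10 → c = 101010, weight = 3.
  m = 01 → c = 001110, weight = 3.
  m = 11 → c = 100100, weight = 2.
Tally weights:
  weight 0: 1 codewords.
  weight 2: 1 codewords.
  weight 3: 2 codewords.
Minimum distance d = smallest w > 0 with A_w > 0 = 2.
Sanity: Σ A_w = 4 = 2^2 = 4 ✓.


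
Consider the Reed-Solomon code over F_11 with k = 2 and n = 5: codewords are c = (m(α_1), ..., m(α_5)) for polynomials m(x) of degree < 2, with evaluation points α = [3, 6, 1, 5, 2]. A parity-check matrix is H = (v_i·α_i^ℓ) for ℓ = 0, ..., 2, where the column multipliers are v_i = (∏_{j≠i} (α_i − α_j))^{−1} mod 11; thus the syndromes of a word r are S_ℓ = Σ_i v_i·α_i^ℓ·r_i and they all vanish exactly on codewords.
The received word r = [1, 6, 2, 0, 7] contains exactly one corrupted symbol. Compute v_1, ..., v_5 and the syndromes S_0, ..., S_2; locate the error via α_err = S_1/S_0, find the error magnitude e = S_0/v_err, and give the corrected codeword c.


S = (9, 10, 5), error at position 2, error magnitude e = 1, c = [1, 5, 2, 0, 7].

Step 1: column multipliers v_i = (∏_{j≠i}(α_i − α_j))^{−1} mod 11.
  i = 1 (α = 3): (3−6)(3−1)(3−5)(3−2) = (−3)·2·(−2)·1 = 12 ≡ 1, so v_1 = 1^{−1} = 1 (mod 11).
  i = 2 (α = 6): (6−3)(6−1)(6−5)(6−2) = 3·5·1·4 = 60 ≡ 5, so v_2 = 5^{−1} = 9 (mod 11).
  i = 3 (α = 1): (1−3)(1−6)(1−5)(1−2) = (−2)·(−5)·(−4)·(−1) = 40 ≡ 7, so v_3 = 7^{−1} = 8 (mod 11).
  i = 4 (α = 5): (5−3)(5−6)(5−1)(5−2) = 2·(−1)·4·3 = −24 ≡ 9, so v_4 = 9^{−1} = 5 (mod 11).
  i = 5 (α = 2): (2−3)(2−6)(2−1)(2−5) = (−1)·(−4)·1·(−3) = −12 ≡ 10, so v_5 = 10^{−1} = 10 (mod 11).
  v = [1, 9, 8, 5, 10].
Step 2: syndromes of r = [1, 6, 2, 0, 7] (all sums mod 11).
  S_0 = Σ v_i r_i = 1·1 + 9·6 + 8·2 + 5·0 + 10·7 = 141 ≡ 9.
  S_1 = Σ v_i α_i r_i = 1·3·1 + 9·6·6 + 8·1·2 + 5·5·0 + 10·2·7 = 483 ≡ 10.
  α_i^2 mod 11 = [9, 3, 1, 3, 4].
  S_2 = Σ v_i α_i^2 r_i = 1·9·1 + 9·3·6 + 8·1·2 + 5·3·0 + 10·4·7 = 467 ≡ 5.
  S = (9, 10, 5) ≠ 0, so r is not a codeword (an error is present).
Step 3: locate the error. For a single error e at position i, S_ℓ = v_i·e·α_i^ℓ, so α_err = S_1/S_0.
  S_0^{−1} = 9^{−1} = 5 (mod 11), so α_err = 10·5 = 50 ≡ 6 = α_2. Error position i = 2.
  Consistency check: S_2/S_1 = 5·10 = 50 ≡ 6 = α_err ✓ (single-error assumption holds).
Step 4: error magnitude e = S_0/v_2 = S_0·∏_{j≠2}(α_2 − α_j) = 9·5 = 45 ≡ 1 (mod 11).
Step 5: correct position 2: c_2 = r_2 − e = 6 − 1 ≡ 5 (mod 11). Hence c = [1, 5, 2, 0, 7].
  Check: interpolating c through the α_i gives m(x) = 8 + 5·x (degree < 2) with m(α_i) = c_i for every i, so c is indeed a codeword.


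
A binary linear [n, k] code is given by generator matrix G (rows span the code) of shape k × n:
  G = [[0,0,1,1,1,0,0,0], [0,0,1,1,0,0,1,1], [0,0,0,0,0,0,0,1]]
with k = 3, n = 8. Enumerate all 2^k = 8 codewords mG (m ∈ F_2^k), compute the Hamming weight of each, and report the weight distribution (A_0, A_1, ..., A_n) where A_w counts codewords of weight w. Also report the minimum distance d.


Weight distribution: A_0 = 1, A_1 = 1, A_2 = 1, A_3 = 3, A_4 = 2. Minimum distance d = 1.

Enumerate all 2^3 = 8 messages m ∈ F_2^3.
For each, compute codeword c = mG in F_2^8, then tally its weight.
  m = 000 → c = 00000000, weight = 0.
  m = 100 → c = 00111000, weight = 3.
  m = 010 → c = 00110011, weight = 4.
  m = 110 → c = 00001011, weight = 3.
  m = 001 → c = 00000001, weight = 1.
  m = 101 → c = 00111001, weight = 4.
  m = 011 → c = 00110010, weight = 3.
  m = 111 → c = 00001010, weight = 2.
Tally weights:
  weight 0: 1 codewords.
  weight 1: 1 codewords.
  weight 2: 1 codewords.
  weight 3: 3 codewords.
  weight 4: 2 codewords.
Minimum distance d = smallest w > 0 with A_w > 0 = 1.
Sanity: Σ A_w = 8 = 2^3 = 8 ✓.


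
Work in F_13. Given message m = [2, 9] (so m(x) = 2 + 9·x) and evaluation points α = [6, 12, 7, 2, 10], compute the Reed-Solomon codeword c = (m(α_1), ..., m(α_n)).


c = [4, 6, 0, 7, 1]

Message polynomial: m(x) = 2 + 9·x (mod 13).
For each evaluation point α_i, compute m(α_i) mod 13:
  α_1 = 6: Horner steps 9 → 4, so m(6) = 4.
  α_2 = 12: Horner steps 9 → 6, so m(12) = 6.
  α_3 = 7: Horner steps 9 → 0, so m(7) = 0.
  α_4 = 2: Horner steps 9 → 7, so m(2) = 7.
  α_5 = 10: Horner steps 9 → 1, so m(10) = 1.
Codeword c = [4, 6, 0, 7, 1] ∈ F_13^5.


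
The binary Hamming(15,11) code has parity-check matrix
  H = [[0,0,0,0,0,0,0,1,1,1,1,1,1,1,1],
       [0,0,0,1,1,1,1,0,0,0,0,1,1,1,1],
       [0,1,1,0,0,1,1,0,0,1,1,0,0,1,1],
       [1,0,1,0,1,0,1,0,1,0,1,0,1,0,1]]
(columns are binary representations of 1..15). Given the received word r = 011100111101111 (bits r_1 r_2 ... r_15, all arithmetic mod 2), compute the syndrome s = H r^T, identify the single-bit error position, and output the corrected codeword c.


s = (1, 0, 0, 1)^T, error position = 9, corrected codeword c = 011100110101111

Compute s = H r^T mod 2 one row at a time:
  s_1 = 1 + 1 + 1 + 0 + 1 + 1 + 1 + 1 = 7 ≡ 1 (mod 2).
  s_2 = 1 + 0 + 0 + 1 + 1 + 1 + 1 + 1 = 6 ≡ 0 (mod 2).
  s_3 = 1 + 1 + 0 + 1 + 1 + 0 + 1 + 1 = 6 ≡ 0 (mod 2).
  s_4 = 0 + 1 + 0 + 1 + 1 + 0 + 1 + 1 = 5 ≡ 1 (mod 2).
s = (1, 0, 0, 1)^T — this equals column 9 of H (binary 1001), so error is at position 9.
Correct: flip bit 9 of r = 011100111101111 to get c = 011100110101111.
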